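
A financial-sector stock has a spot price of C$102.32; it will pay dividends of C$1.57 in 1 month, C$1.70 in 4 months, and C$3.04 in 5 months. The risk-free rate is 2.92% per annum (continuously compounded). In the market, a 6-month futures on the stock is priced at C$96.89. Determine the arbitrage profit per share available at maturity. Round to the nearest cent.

PV(dividends) I = 1.57·e^(−0.0292·1/12) + 1.70·e^(−0.0292·4/12) + 3.04·e^(−0.0292·5/12) = 6.2530
Fair futures F* = (S − I)·e^(rT) = (102.32 − 6.2530)·e^0.014600 = 96.0670 × 1.014707 = 97.4799
Market C$96.89 < fair 97.4799: forward underpriced → reverse cash-and-carry (short the stock, invest proceeds at r, pay the dividends, go long the forward).
Profit at T = |F_mkt − F*| = |96.89 − 97.4799| = C$0.59 per share

C$0.59 per share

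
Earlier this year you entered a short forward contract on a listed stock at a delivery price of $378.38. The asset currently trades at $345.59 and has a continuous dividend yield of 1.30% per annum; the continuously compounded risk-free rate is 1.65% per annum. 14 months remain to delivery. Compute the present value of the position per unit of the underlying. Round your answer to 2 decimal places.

$30.78

Current fair forward for the remaining 14 months: F = S·e^((r − q)·T), (r − q) = 0.0165 − 0.0130 = 0.0035
F = 345.59 · e^(0.0035 × 14/12) = 345.59 × 1.004092 = 347.0042
Value of long forward = (F − K)·e^(−rT) = (347.0042 − 378.38) · e^(−0.0165·14/12)
= -31.3758 × 0.980934 = -30.78
Short position value = −(long value) = $30.78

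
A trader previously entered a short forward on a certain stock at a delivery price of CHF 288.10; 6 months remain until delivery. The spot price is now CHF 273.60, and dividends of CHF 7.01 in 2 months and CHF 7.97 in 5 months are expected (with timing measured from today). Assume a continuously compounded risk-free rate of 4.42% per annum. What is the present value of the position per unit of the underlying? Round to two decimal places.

PV(remaining dividends) I = 7.01·e^(−0.0442·2/12) + 7.97·e^(−0.0442·5/12) = 14.7831
Current forward F = (S − I)·e^(rT) = (273.60 − 14.7831)·e^(0.0442·6/12) = 258.8169 × 1.022346 = 264.6004
Value (long) = (F − K)·e^(−rT) = (264.6004 − 288.10) × 0.978142 = -22.9859
Short position value = −(long value) = CHF 22.99

CHF 22.99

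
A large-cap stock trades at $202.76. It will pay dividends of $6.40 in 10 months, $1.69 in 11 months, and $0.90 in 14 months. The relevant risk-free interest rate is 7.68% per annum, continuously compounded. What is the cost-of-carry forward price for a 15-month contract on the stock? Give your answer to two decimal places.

PV(dividends) I = 6.40·e^(−0.0768·10/12) + 1.69·e^(−0.0768·11/12) + 0.90·e^(−0.0768·14/12)
I = 6.0032 + 1.5751 + 0.8229 = 8.4012
F = (S − I)·e^(rT) = (202.76 − 8.4012) · e^(0.0768·15/12)
= 194.3588 · e^0.096000 = 194.3588 × 1.100759 = $213.94

$213.94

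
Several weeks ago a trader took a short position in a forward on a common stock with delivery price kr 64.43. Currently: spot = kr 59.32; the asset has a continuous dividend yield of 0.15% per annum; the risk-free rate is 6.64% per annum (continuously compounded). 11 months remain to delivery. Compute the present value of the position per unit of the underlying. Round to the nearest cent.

kr 1.39

Current fair forward for the remaining 11 months: F = S·e^((r − q)·T), (r − q) = 0.0664 − 0.0015 = 0.0649
F = 59.32 · e^(0.0649 × 11/12) = 59.32 × 1.061297 = 62.9561
Value of long forward = (F − K)·e^(−rT) = (62.9561 − 64.43) · e^(−0.0664·11/12)
= -1.4739 × 0.940949 = -1.39
Short position value = −(long value) = kr 1.39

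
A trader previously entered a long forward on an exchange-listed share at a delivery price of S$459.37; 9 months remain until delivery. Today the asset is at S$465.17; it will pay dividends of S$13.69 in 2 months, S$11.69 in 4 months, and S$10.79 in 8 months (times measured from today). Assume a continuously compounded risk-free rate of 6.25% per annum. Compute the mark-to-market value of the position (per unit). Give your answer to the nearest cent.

-S$8.51

PV(remaining dividends) I = 13.69·e^(−0.0625·2/12) + 11.69·e^(−0.0625·4/12) + 10.79·e^(−0.0625·8/12) = 35.3468
Current forward F = (S − I)·e^(rT) = (465.17 − 35.3468)·e^(0.0625·9/12) = 429.8232 × 1.047991 = 450.4508
Value (long) = (F − K)·e^(−rT) = (450.4508 − 459.37) × 0.954207 = -8.5108
Value = -S$8.51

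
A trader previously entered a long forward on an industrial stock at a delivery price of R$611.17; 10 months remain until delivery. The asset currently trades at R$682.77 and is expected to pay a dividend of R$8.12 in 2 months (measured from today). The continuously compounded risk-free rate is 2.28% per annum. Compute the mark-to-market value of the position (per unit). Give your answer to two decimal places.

R$75.01

PV(remaining dividends) I = 8.12·e^(−0.0228·2/12) = 8.0892
Current forward F = (S − I)·e^(rT) = (682.77 − 8.0892)·e^(0.0228·10/12) = 674.6808 × 1.019182 = 687.6225
Value (long) = (F − K)·e^(−rT) = (687.6225 − 611.17) × 0.981179 = 75.0136
Value = R$75.01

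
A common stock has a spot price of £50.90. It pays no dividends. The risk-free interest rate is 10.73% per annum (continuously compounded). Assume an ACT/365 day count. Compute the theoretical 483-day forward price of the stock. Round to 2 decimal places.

£58.67

F = S·e^(rT) = 50.90 · e^(0.1073 × 483/365)
= 50.90 · e^0.141989 = 50.90 × 1.152564
F = £58.67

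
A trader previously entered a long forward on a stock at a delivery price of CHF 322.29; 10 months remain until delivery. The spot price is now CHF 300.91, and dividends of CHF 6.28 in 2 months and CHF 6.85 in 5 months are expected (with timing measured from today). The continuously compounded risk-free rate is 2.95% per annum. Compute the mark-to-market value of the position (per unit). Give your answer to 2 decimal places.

-CHF 26.57

PV(remaining dividends) I = 6.28·e^(−0.0295·2/12) + 6.85·e^(−0.0295·5/12) = 13.0155
Current forward F = (S − I)·e^(rT) = (300.91 − 13.0155)·e^(0.0295·10/12) = 287.8945 × 1.024888 = 295.0596
Value (long) = (F − K)·e^(−rT) = (295.0596 − 322.29) × 0.975716 = -26.5691
Value = -CHF 26.57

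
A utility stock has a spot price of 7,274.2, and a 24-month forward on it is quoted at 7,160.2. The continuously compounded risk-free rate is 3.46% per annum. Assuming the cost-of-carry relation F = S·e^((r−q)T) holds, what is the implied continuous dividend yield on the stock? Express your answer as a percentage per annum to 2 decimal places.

From F = S·e^((r−q)T): (r − q) = ln(F/S)/T
ln(7160.2/7274.2) = ln(0.984328) = -0.015796
(r − q) = -0.015796 / (24/12) = -0.007898
q = r − ln(F/S)/T = 0.0346 + 0.007898 = 0.042498
q = 4.25%

4.25%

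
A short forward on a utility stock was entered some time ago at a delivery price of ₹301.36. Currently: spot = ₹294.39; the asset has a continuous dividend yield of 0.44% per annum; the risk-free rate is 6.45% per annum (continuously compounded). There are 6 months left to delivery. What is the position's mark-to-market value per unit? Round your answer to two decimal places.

Current fair forward for the remaining 6 months: F = S·e^((r − q)·T), (r − q) = 0.0645 − 0.0044 = 0.0601
F = 294.39 · e^(0.0601 × 6/12) = 294.39 × 1.030506 = 303.3707
Value of long forward = (F − K)·e^(−rT) = (303.3707 − 301.36) · e^(−0.0645·6/12)
= 2.0107 × 0.968264 = 1.95
Short position value = −(long value) = -₹1.95

-₹1.95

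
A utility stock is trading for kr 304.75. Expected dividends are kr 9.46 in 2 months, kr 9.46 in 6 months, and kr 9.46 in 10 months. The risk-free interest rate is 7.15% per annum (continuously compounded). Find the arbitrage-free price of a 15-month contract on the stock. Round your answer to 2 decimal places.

PV(dividends) I = 9.46·e^(−0.0715·2/12) + 9.46·e^(−0.0715·6/12) + 9.46·e^(−0.0715·10/12)
I = 9.3479 + 9.1278 + 8.9128 = 27.3885
F = (S − I)·e^(rT) = (304.75 − 27.3885) · e^(0.0715·15/12)
= 277.3615 · e^0.089375 = 277.3615 × 1.093491 = kr 303.29

kr 303.29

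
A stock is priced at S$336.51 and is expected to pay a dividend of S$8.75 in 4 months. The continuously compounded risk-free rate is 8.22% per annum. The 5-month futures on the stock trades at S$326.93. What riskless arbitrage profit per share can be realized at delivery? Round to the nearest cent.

S$12.49 per share

PV(dividends) I = 8.75·e^(−0.0822·4/12) = 8.5135
Fair futures F* = (S − I)·e^(rT) = (336.51 − 8.5135)·e^0.034250 = 327.9965 × 1.034843 = 339.4249
Market S$326.93 < fair 339.4249: forward underpriced → reverse cash-and-carry (short the stock, invest proceeds at r, pay the dividends, go long the forward).
Profit at T = |F_mkt − F*| = |326.93 − 339.4249| = S$12.49 per share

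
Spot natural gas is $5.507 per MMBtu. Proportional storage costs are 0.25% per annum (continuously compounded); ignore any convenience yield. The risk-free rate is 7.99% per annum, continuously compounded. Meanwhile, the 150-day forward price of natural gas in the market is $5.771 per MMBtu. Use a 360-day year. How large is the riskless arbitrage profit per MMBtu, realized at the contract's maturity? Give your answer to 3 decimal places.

$0.072 per MMBtu

Fair forward: F* = S·e^(carry·T), with carry = (r + u) = 0.0799 + 0.0025 = 0.0824
F* = 5.507 · e^(0.0824 × 150/360) = 5.507 · e^0.034333 = 5.507 × 1.034929 = $5.6994
Market $5.771 > fair $5.6994: forward overpriced → cash-and-carry (buy spot, short the forward).
At maturity, profit = |F_mkt − F*| = |5.771 − 5.6994| = $0.072 per MMBtu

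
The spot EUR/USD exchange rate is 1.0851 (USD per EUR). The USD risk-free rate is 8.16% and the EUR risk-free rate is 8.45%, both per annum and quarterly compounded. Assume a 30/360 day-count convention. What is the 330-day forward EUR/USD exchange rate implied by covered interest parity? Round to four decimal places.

By covered interest parity, F = S · (1+r_USD/4)^(4T) / (1+r_EUR/4)^(4T)
= 1.0851 × 1.076858 / 1.079666 = 1.0851 × 0.997399
F = 1.0823 USD per EUR

1.0823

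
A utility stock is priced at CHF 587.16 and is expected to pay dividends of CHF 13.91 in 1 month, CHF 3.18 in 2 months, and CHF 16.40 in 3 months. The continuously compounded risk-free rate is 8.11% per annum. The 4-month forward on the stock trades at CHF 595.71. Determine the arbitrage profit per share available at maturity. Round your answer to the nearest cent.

CHF 26.39 per share

PV(dividends) I = 13.91·e^(−0.0811·1/12) + 3.18·e^(−0.0811·2/12) + 16.40·e^(−0.0811·3/12) = 33.0245
Fair forward F* = (S − I)·e^(rT) = (587.16 − 33.0245)·e^0.027033 = 554.1355 × 1.027402 = 569.3199
Market CHF 595.71 > fair 569.3199: forward overpriced → cash-and-carry (borrow at r, buy the stock and collect the dividends, short the forward).
Profit at T = |F_mkt − F*| = |595.71 − 569.3199| = CHF 26.39 per share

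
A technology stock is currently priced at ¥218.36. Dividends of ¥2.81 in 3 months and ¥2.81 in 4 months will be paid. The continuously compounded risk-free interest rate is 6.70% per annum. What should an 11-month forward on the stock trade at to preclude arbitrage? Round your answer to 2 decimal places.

¥226.33

PV(dividends) I = 2.81·e^(−0.0670·3/12) + 2.81·e^(−0.0670·4/12)
I = 2.7633 + 2.7479 = 5.5112
F = (S − I)·e^(rT) = (218.36 − 5.5112) · e^(0.0670·11/12)
= 212.8488 · e^0.061417 = 212.8488 × 1.063342 = ¥226.33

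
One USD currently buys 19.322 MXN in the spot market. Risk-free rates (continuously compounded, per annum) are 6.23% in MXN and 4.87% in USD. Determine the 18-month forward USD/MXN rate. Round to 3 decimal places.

19.720

F = S·e^((r_MXN − r_USD)T) = 19.322 · e^((0.0623 − 0.0487) × 18/12)
= 19.322 · e^0.020400 = 19.322 × 1.020610
F = 19.720 MXN per USD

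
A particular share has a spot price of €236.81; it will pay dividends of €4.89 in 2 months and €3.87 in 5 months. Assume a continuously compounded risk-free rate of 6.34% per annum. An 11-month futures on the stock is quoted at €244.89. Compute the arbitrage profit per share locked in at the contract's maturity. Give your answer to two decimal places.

PV(dividends) I = 4.89·e^(−0.0634·2/12) + 3.87·e^(−0.0634·5/12) = 8.6077
Fair futures F* = (S − I)·e^(rT) = (236.81 − 8.6077)·e^0.058117 = 228.2023 × 1.059839 = 241.8577
Market €244.89 > fair 241.8577: forward overpriced → cash-and-carry (borrow at r, buy the stock and collect the dividends, short the forward).
Profit at T = |F_mkt − F*| = |244.89 − 241.8577| = €3.03 per share

€3.03 per share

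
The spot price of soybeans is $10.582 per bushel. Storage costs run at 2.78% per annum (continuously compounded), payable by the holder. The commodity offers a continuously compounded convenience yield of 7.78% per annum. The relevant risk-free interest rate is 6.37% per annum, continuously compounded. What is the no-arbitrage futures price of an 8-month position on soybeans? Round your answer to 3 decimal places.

Net carry = r + u − y = 0.0637 + 0.0278 − 0.0778 = 0.0137
F = S·e^((r+u−y)T) = 10.582 · e^(0.0137 × 8/12) = 10.582 · e^0.009133
= 10.582 × 1.009175 = $10.679 per bushel

$10.679 per bushel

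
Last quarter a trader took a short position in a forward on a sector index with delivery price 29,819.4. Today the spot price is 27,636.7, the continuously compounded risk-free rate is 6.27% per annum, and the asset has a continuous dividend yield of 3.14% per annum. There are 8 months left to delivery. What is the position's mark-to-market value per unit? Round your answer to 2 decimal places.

1534.46

Current fair forward for the remaining 8 months: F = S·e^((r − q)·T), (r − q) = 0.0627 − 0.0314 = 0.0313
F = 27636.7 · e^(0.0313 × 8/12) = 27636.7 × 1.02108590 = 28219.4447
Value of long forward = (F − K)·e^(−rT) = (28219.4447 − 29819.4) · e^(−0.0627·8/12)
= -1599.9553 × 0.95906157 = -1534.46
Short position value = −(long value) = 1534.46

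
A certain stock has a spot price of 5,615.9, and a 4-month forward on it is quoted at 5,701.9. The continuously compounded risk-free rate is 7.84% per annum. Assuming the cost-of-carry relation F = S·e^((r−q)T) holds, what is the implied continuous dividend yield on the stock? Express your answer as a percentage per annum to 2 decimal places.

From F = S·e^((r−q)T): (r − q) = ln(F/S)/T
ln(5701.9/5615.9) = ln(1.015314) = 0.015198
(r − q) = 0.015198 / (4/12) = 0.045594
q = r − ln(F/S)/T = 0.0784 − 0.045594 = 0.032806
q = 3.28%

3.28%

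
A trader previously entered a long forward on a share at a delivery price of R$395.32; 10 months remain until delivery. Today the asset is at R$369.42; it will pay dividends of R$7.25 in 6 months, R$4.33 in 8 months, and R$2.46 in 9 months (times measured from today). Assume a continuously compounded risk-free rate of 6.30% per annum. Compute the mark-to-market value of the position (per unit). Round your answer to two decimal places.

PV(remaining dividends) I = 7.25·e^(−0.0630·6/12) + 4.33·e^(−0.0630·8/12) + 2.46·e^(−0.0630·9/12) = 13.5236
Current forward F = (S − I)·e^(rT) = (369.42 − 13.5236)·e^(0.0630·10/12) = 355.8964 × 1.053903 = 375.0803
Value (long) = (F − K)·e^(−rT) = (375.0803 − 395.32) × 0.948854 = -19.2045
Value = -R$19.20

-R$19.20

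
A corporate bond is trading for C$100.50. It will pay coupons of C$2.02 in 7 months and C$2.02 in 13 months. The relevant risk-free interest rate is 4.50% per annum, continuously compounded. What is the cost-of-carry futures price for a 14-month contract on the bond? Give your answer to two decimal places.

C$101.82

PV(coupons) I = 2.02·e^(−0.0450·7/12) + 2.02·e^(−0.0450·13/12)
I = 1.9677 + 1.9239 = 3.8916
F = (S − I)·e^(rT) = (100.50 − 3.8916) · e^(0.0450·14/12)
= 96.6084 · e^0.052500 = 96.6084 × 1.053903 = C$101.82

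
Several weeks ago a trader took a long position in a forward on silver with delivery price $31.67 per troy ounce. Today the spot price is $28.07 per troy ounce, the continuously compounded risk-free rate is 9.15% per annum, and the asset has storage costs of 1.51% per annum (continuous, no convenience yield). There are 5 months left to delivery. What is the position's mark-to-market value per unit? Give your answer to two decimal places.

Current fair forward for the remaining 5 months: F = S·e^((r + u)·T), (r + u) = 0.0915 + 0.0151 = 0.1066
F = 28.07 · e^(0.1066 × 5/12) = 28.07 × 1.045418 = 29.3449
Value of long forward = (F − K)·e^(−rT) = (29.3449 − 31.67) · e^(−0.0915·5/12)
= -2.3251 × 0.962593 = -2.24

-$2.24 per troy ounce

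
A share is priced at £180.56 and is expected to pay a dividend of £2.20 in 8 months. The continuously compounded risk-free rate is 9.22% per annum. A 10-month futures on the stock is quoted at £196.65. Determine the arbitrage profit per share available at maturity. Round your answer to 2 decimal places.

£3.90 per share

PV(dividends) I = 2.20·e^(−0.0922·8/12) = 2.0688
Fair futures F* = (S − I)·e^(rT) = (180.56 − 2.0688)·e^0.076833 = 178.4912 × 1.079862 = 192.7459
Market £196.65 > fair 192.7459: forward overpriced → cash-and-carry (borrow at r, buy the stock and collect the dividends, short the forward).
Profit at T = |F_mkt − F*| = |196.65 − 192.7459| = £3.90 per share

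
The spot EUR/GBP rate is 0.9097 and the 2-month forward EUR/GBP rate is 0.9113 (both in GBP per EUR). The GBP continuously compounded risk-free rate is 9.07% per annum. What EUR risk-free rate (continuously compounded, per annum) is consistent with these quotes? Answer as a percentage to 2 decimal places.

8.02%

F = S·e^((r_GBP − r_EUR)T) ⇒ r_EUR = r_GBP − ln(F/S)/T
ln(0.9113/0.9097) = 0.001757; /(2/12) = 0.010542
r_EUR = 0.0907 − 0.010542 = 0.080158
r_EUR = 8.02%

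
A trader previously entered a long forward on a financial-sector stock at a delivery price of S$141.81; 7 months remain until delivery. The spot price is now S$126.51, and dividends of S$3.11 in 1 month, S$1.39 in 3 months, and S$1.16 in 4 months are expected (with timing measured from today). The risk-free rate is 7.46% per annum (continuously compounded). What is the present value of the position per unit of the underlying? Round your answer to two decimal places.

-S$14.85

PV(remaining dividends) I = 3.11·e^(−0.0746·1/12) + 1.39·e^(−0.0746·3/12) + 1.16·e^(−0.0746·4/12) = 5.5866
Current forward F = (S − I)·e^(rT) = (126.51 − 5.5866)·e^(0.0746·7/12) = 120.9234 × 1.044477 = 126.3017
Value (long) = (F − K)·e^(−rT) = (126.3017 − 141.81) × 0.957417 = -14.8479
Value = -S$14.85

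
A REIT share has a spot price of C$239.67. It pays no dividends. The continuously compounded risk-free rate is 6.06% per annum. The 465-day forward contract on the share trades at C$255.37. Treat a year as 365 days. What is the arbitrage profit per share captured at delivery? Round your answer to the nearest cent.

Fair forward: F* = S·e^(carry·T), with carry = r = 0.0606
F* = 239.67 · e^(0.0606 × 465/365) = 239.67 · e^0.077203 = 239.67 × 1.080261 = C$258.9062
Market C$255.37 < fair C$258.9062: forward underpriced → reverse cash-and-carry (short spot, go long the forward).
At maturity, profit = |F_mkt − F*| = |255.37 − 258.9062| = C$3.54 per share

C$3.54 per share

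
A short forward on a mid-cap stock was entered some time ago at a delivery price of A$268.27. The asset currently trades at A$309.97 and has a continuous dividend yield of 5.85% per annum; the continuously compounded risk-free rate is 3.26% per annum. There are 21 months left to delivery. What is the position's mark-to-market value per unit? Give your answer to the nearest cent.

-A$26.41

Current fair forward for the remaining 21 months: F = S·e^((r − q)·T), (r − q) = 0.0326 − 0.0585 = -0.0259
F = 309.97 · e^(-0.0259 × 21/12) = 309.97 × 0.955687 = 296.2343
Value of long forward = (F − K)·e^(−rT) = (296.2343 − 268.27) · e^(−0.0326·21/12)
= 27.9643 × 0.944547 = 26.41
Short position value = −(long value) = -A$26.41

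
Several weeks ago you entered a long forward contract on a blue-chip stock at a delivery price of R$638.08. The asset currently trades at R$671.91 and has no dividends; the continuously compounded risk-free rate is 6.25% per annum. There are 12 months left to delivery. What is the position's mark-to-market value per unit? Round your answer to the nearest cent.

Current fair forward for the remaining 12 months: F = S·e^(r·T), r = 0.0625
F = 671.91 · e^(0.0625 × 12/12) = 671.91 × 1.064494 = 715.2442
Value of long forward = (F − K)·e^(−rT) = (715.2442 − 638.08) · e^(−0.0625·12/12)
= 77.1642 × 0.939413 = 72.49

R$72.49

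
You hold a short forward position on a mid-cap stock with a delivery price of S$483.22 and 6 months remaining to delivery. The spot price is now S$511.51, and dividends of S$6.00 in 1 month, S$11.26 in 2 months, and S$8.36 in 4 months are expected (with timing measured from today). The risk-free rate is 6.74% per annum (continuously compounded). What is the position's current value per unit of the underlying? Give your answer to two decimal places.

PV(remaining dividends) I = 6.00·e^(−0.0674·1/12) + 11.26·e^(−0.0674·2/12) + 8.36·e^(−0.0674·4/12) = 25.2749
Current forward F = (S − I)·e^(rT) = (511.51 − 25.2749)·e^(0.0674·6/12) = 486.2351 × 1.034274 = 502.9003
Value (long) = (F − K)·e^(−rT) = (502.9003 − 483.22) × 0.966862 = 19.0281
Short position value = −(long value) = -S$19.03

-S$19.03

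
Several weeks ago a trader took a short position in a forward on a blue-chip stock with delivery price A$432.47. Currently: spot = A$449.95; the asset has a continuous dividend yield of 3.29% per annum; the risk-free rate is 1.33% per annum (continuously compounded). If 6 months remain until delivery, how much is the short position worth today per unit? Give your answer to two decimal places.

Current fair forward for the remaining 6 months: F = S·e^((r − q)·T), (r − q) = 0.0133 − 0.0329 = -0.0196
F = 449.95 · e^(-0.0196 × 6/12) = 449.95 × 0.990248 = 445.5621
Value of long forward = (F − K)·e^(−rT) = (445.5621 − 432.47) · e^(−0.0133·6/12)
= 13.0921 × 0.993372 = 13.01
Short position value = −(long value) = -A$13.01

-A$13.01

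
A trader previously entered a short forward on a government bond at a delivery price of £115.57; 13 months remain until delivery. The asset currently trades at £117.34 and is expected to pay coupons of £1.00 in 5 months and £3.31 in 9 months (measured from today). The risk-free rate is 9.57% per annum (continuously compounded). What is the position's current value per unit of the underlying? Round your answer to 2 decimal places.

-£9.11

PV(remaining coupons) I = 1.00·e^(−0.0957·5/12) + 3.31·e^(−0.0957·9/12) = 4.0417
Current forward F = (S − I)·e^(rT) = (117.34 − 4.0417)·e^(0.0957·13/12) = 113.2983 × 1.109240 = 125.6750
Value (long) = (F − K)·e^(−rT) = (125.6750 − 115.57) × 0.901518 = 9.1098
Short position value = −(long value) = -£9.11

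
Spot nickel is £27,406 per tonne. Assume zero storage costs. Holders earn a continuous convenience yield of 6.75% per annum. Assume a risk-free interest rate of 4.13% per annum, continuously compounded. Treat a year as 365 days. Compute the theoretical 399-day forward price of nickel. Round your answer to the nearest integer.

Net carry = r + u − y = 0.0413 + 0.0000 − 0.0675 = -0.0262
F = S·e^((r+u−y)T) = 27406 · e^(-0.0262 × 399/365) = 27406 · e^-0.028641
= 27406 × 0.971765 = £26,632 per tonne

£26,632 per tonne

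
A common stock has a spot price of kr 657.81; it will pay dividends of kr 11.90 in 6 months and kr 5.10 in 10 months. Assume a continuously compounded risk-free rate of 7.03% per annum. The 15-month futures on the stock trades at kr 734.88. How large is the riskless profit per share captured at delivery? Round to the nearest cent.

kr 34.44 per share

PV(dividends) I = 11.90·e^(−0.0703·6/12) + 5.10·e^(−0.0703·10/12) = 16.2988
Fair futures F* = (S − I)·e^(rT) = (657.81 − 16.2988)·e^0.087875 = 641.5112 × 1.091852 = 700.4353
Market kr 734.88 > fair 700.4353: forward overpriced → cash-and-carry (borrow at r, buy the stock and collect the dividends, short the forward).
Profit at T = |F_mkt − F*| = |734.88 − 700.4353| = kr 34.44 per share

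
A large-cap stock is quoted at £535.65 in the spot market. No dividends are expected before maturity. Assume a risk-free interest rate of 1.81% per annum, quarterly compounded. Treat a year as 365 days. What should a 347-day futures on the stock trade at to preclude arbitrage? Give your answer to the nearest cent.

F = S · (1+r/4)^(4T)
= 535.65 × 1.017317
F = £544.93

£544.93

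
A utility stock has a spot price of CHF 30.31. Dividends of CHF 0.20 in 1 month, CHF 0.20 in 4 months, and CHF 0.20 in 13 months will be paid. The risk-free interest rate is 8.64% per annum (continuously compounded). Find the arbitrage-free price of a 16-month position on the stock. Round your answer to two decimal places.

PV(dividends) I = 0.20·e^(−0.0864·1/12) + 0.20·e^(−0.0864·4/12) + 0.20·e^(−0.0864·13/12)
I = 0.1986 + 0.1943 + 0.1821 = 0.5750
F = (S − I)·e^(rT) = (30.31 − 0.5750) · e^(0.0864·16/12)
= 29.7350 · e^0.115200 = 29.7350 × 1.122098 = CHF 33.37

CHF 33.37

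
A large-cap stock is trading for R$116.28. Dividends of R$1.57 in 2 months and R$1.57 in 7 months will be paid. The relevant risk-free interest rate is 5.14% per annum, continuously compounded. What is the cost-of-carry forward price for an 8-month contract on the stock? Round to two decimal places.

PV(dividends) I = 1.57·e^(−0.0514·2/12) + 1.57·e^(−0.0514·7/12)
I = 1.5566 + 1.5236 = 3.0802
F = (S − I)·e^(rT) = (116.28 − 3.0802) · e^(0.0514·8/12)
= 113.1998 · e^0.034267 = 113.1998 × 1.034861 = R$117.15

R$117.15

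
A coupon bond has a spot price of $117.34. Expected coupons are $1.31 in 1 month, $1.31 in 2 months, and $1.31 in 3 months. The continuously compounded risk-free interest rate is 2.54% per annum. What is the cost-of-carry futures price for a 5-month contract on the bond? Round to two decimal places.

PV(coupons) I = 1.31·e^(−0.0254·1/12) + 1.31·e^(−0.0254·2/12) + 1.31·e^(−0.0254·3/12)
I = 1.3072 + 1.3045 + 1.3017 = 3.9134
F = (S − I)·e^(rT) = (117.34 − 3.9134) · e^(0.0254·5/12)
= 113.4266 · e^0.010583 = 113.4266 × 1.010639 = $114.63

$114.63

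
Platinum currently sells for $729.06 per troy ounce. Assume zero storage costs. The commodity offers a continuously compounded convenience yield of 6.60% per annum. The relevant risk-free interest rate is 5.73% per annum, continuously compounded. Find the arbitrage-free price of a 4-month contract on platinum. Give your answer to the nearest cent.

Net carry = r + u − y = 0.0573 + 0.0000 − 0.0660 = -0.0087
F = S·e^((r+u−y)T) = 729.06 · e^(-0.0087 × 4/12) = 729.06 · e^-0.002900
= 729.06 × 0.997104 = $726.95 per troy ounce

$726.95 per troy ounce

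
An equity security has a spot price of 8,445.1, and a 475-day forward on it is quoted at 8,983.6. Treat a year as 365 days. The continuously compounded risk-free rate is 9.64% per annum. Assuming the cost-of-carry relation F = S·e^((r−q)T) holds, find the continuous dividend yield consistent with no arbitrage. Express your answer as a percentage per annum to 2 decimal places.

4.89%

From F = S·e^((r−q)T): (r − q) = ln(F/S)/T
ln(8983.6/8445.1) = ln(1.063765) = 0.061815
(r − q) = 0.061815 / (475/365) = 0.047500
q = r − ln(F/S)/T = 0.0964 − 0.047500 = 0.048900
q = 4.89%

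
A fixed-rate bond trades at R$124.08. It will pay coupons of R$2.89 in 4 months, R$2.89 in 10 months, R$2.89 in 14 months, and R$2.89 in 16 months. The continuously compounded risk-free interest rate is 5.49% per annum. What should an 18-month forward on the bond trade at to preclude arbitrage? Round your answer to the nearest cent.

PV(coupons) I = 2.89·e^(−0.0549·4/12) + 2.89·e^(−0.0549·10/12) + 2.89·e^(−0.0549·14/12) + 2.89·e^(−0.0549·16/12)
I = 2.8376 + 2.7608 + 2.7107 + 2.6860 = 10.9951
F = (S − I)·e^(rT) = (124.08 − 10.9951) · e^(0.0549·18/12)
= 113.0849 · e^0.082350 = 113.0849 × 1.085836 = R$122.79

R$122.79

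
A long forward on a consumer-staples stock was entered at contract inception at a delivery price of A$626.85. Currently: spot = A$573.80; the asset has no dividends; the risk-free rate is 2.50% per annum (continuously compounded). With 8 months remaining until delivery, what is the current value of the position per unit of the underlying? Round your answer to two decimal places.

Current fair forward for the remaining 8 months: F = S·e^(r·T), r = 0.0250
F = 573.80 · e^(0.0250 × 8/12) = 573.80 × 1.016806 = 583.4433
Value of long forward = (F − K)·e^(−rT) = (583.4433 − 626.85) · e^(−0.0250·8/12)
= -43.4067 × 0.983471 = -42.69

-A$42.69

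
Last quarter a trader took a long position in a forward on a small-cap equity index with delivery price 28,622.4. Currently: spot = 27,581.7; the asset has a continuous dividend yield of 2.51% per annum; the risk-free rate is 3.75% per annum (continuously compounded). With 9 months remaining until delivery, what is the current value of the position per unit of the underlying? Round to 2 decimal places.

Current fair forward for the remaining 9 months: F = S·e^((r − q)·T), (r − q) = 0.0375 − 0.0251 = 0.0124
F = 27581.7 · e^(0.0124 × 9/12) = 27581.7 × 1.00934338 = 27839.4063
Value of long forward = (F − K)·e^(−rT) = (27839.4063 − 28622.4) · e^(−0.0375·9/12)
= -782.9937 × 0.97226683 = -761.28

-761.28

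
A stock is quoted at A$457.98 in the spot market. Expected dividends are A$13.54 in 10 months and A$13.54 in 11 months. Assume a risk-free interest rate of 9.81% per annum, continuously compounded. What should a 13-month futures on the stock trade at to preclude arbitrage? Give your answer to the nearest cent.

A$481.69

PV(dividends) I = 13.54·e^(−0.0981·10/12) + 13.54·e^(−0.0981·11/12)
I = 12.4771 + 12.3756 = 24.8527
F = (S − I)·e^(rT) = (457.98 − 24.8527) · e^(0.0981·13/12)
= 433.1273 · e^0.106275 = 433.1273 × 1.112128 = A$481.69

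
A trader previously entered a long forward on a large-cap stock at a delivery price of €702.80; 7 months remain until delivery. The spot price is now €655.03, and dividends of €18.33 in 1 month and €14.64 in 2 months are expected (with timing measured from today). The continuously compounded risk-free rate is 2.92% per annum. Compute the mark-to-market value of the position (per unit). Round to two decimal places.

-€68.75

PV(remaining dividends) I = 18.33·e^(−0.0292·1/12) + 14.64·e^(−0.0292·2/12) = 32.8544
Current forward F = (S − I)·e^(rT) = (655.03 − 32.8544)·e^(0.0292·7/12) = 622.1756 × 1.017179 = 632.8640
Value (long) = (F − K)·e^(−rT) = (632.8640 − 702.80) × 0.983111 = -68.7549
Value = -€68.75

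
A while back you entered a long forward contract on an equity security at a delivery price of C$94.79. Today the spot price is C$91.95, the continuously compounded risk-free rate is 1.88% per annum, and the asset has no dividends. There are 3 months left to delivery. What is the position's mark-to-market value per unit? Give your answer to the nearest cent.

Current fair forward for the remaining 3 months: F = S·e^(r·T), r = 0.0188
F = 91.95 · e^(0.0188 × 3/12) = 91.95 × 1.004711 = 92.3832
Value of long forward = (F − K)·e^(−rT) = (92.3832 − 94.79) · e^(−0.0188·3/12)
= -2.4068 × 0.995311 = -2.40

-C$2.40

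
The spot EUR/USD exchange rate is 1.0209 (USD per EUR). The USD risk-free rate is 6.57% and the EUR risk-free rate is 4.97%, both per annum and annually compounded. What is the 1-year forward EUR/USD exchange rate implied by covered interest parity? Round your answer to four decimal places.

1.0365

By covered interest parity, F = S · (1+r_USD)^T / (1+r_EUR)^T
= 1.0209 × 1.065700 / 1.049700 = 1.0209 × 1.015242
F = 1.0365 USD per EUR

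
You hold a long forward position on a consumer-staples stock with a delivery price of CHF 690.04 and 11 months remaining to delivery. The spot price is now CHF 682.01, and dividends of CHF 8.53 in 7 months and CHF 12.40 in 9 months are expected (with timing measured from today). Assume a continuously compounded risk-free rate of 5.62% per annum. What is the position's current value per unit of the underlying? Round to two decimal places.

CHF 6.48

PV(remaining dividends) I = 8.53·e^(−0.0562·7/12) + 12.40·e^(−0.0562·9/12) = 20.1431
Current forward F = (S − I)·e^(rT) = (682.01 − 20.1431)·e^(0.0562·11/12) = 661.8669 × 1.052867 = 696.8578
Value (long) = (F − K)·e^(−rT) = (696.8578 − 690.04) × 0.949788 = 6.4755
Value = CHF 6.48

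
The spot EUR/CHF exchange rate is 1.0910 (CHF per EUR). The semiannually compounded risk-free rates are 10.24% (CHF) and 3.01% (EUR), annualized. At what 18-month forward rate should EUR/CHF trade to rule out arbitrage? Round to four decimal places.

1.2118

By covered interest parity, F = S · (1+r_CHF/2)^(2T) / (1+r_EUR/2)^(2T)
= 1.0910 × 1.161599 / 1.045833 = 1.0910 × 1.110693
F = 1.2118 CHF per EUR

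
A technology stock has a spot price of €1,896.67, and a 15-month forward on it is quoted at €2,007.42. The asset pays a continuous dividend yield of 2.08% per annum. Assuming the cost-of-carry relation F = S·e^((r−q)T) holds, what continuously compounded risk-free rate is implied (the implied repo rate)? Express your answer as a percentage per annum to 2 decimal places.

From F = S·e^((r−q)T): (r − q) = ln(F/S)/T
ln(2007.42/1896.67) = ln(1.058392) = 0.056751
(r − q) = 0.056751 / (15/12) = 0.045401
r = ln(F/S)/T + q = 0.045401 + 0.0208 = 0.066201
r = 6.62%

6.62%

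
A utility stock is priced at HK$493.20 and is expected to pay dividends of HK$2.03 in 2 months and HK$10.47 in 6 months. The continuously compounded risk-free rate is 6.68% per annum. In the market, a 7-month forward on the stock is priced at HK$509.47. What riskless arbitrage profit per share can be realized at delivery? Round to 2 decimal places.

HK$9.29 per share

PV(dividends) I = 2.03·e^(−0.0668·2/12) + 10.47·e^(−0.0668·6/12) = 12.1336
Fair forward F* = (S − I)·e^(rT) = (493.20 − 12.1336)·e^0.038967 = 481.0664 × 1.039736 = 500.1821
Market HK$509.47 > fair 500.1821: forward overpriced → cash-and-carry (borrow at r, buy the stock and collect the dividends, short the forward).
Profit at T = |F_mkt − F*| = |509.47 − 500.1821| = HK$9.29 per share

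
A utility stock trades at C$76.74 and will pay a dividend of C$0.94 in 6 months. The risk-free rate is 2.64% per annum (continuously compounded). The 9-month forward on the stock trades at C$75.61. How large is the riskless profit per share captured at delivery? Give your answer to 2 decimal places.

C$1.72 per share

PV(dividends) I = 0.94·e^(−0.0264·6/12) = 0.9277
Fair forward F* = (S − I)·e^(rT) = (76.74 − 0.9277)·e^0.019800 = 75.8123 × 1.019997 = 77.3283
Market C$75.61 < fair 77.3283: forward underpriced → reverse cash-and-carry (short the stock, invest proceeds at r, pay the dividends, go long the forward).
Profit at T = |F_mkt − F*| = |75.61 − 77.3283| = C$1.72 per share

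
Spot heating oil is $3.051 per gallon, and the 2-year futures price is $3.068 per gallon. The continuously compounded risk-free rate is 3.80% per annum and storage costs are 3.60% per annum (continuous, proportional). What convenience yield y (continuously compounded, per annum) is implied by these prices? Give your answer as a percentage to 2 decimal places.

7.12%

F = S·e^((r+u−y)T) ⇒ (r+u−y) = ln(F/S)/T
ln(3.068/3.051) = 0.005556; /T ⇒ 0.002778
y = r + u − ln(F/S)/T = 0.0380 + 0.0360 − 0.002778 = 0.071222
y = 7.12%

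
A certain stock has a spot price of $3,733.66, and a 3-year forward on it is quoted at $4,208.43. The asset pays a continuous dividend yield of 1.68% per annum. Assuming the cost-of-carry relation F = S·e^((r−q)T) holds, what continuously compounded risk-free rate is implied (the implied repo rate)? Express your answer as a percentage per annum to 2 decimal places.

From F = S·e^((r−q)T): (r − q) = ln(F/S)/T
ln(4208.43/3733.66) = ln(1.127159) = 0.119700
(r − q) = 0.119700 / (3) = 0.039900
r = ln(F/S)/T + q = 0.039900 + 0.0168 = 0.056700
r = 5.67%

5.67%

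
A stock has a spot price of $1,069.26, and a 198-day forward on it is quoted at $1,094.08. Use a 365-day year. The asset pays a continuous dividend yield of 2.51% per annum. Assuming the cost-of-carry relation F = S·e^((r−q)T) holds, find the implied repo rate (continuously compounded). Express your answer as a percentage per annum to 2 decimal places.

From F = S·e^((r−q)T): (r − q) = ln(F/S)/T
ln(1094.08/1069.26) = ln(1.023212) = 0.022947
(r − q) = 0.022947 / (198/365) = 0.042301
r = ln(F/S)/T + q = 0.042301 + 0.0251 = 0.067401
r = 6.74%

6.74%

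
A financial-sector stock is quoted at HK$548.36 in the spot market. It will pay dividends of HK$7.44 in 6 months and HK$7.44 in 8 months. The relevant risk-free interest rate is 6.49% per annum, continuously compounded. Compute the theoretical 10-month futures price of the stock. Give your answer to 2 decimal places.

PV(dividends) I = 7.44·e^(−0.0649·6/12) + 7.44·e^(−0.0649·8/12)
I = 7.2024 + 7.1250 = 14.3274
F = (S − I)·e^(rT) = (548.36 − 14.3274) · e^(0.0649·10/12)
= 534.0326 · e^0.054083 = 534.0326 × 1.055572 = HK$563.71

HK$563.71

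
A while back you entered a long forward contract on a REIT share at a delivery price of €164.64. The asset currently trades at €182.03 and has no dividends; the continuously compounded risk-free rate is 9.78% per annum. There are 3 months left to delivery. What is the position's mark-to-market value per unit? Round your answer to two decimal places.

Current fair forward for the remaining 3 months: F = S·e^(r·T), r = 0.0978
F = 182.03 · e^(0.0978 × 3/12) = 182.03 × 1.024751 = 186.5354
Value of long forward = (F − K)·e^(−rT) = (186.5354 − 164.64) · e^(−0.0978·3/12)
= 21.8954 × 0.975846 = 21.37

€21.37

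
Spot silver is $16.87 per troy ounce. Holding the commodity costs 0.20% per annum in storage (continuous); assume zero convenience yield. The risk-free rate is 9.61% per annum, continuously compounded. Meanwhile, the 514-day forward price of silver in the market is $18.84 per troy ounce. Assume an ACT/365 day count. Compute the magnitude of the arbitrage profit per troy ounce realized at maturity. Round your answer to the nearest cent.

Fair forward: F* = S·e^(carry·T), with carry = (r + u) = 0.0961 + 0.0020 = 0.0981
F* = 16.87 · e^(0.0981 × 514/365) = 16.87 · e^0.138146 = 16.87 × 1.148143 = $19.3692
Market $18.84 < fair $19.3692: forward underpriced → reverse cash-and-carry (short spot, go long the forward).
At maturity, profit = |F_mkt − F*| = |18.84 − 19.3692| = $0.53 per troy ounce

$0.53 per troy ounce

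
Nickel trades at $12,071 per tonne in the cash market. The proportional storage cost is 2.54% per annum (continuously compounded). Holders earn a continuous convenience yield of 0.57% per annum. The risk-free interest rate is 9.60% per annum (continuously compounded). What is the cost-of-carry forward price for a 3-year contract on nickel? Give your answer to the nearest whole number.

Net carry = r + u − y = 0.0960 + 0.0254 − 0.0057 = 0.1157
F = S·e^((r+u−y)T) = 12071 · e^(0.1157 × 3) = 12071 · e^0.347100
= 12071 × 1.414958 = $17,080 per tonne

$17,080 per tonne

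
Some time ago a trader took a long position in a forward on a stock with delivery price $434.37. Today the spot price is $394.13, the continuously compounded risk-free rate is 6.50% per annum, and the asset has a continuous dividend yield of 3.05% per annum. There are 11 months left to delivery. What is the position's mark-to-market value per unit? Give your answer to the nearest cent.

Current fair forward for the remaining 11 months: F = S·e^((r − q)·T), (r − q) = 0.0650 − 0.0305 = 0.0345
F = 394.13 · e^(0.0345 × 11/12) = 394.13 × 1.032130 = 406.7934
Value of long forward = (F − K)·e^(−rT) = (406.7934 − 434.37) · e^(−0.0650·11/12)
= -27.5766 × 0.942157 = -25.98

-$25.98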